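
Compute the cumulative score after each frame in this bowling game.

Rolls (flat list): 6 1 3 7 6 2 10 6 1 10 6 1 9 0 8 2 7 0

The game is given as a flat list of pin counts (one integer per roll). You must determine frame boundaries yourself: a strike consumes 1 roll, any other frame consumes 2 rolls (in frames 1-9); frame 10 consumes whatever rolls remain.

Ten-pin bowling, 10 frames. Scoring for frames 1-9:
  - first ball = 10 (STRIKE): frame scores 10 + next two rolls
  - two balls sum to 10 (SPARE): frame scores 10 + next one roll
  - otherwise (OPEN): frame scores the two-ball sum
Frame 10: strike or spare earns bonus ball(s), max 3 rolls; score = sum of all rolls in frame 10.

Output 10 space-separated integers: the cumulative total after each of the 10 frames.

Frame 1: OPEN (6+1=7). Cumulative: 7
Frame 2: SPARE (3+7=10). 10 + next roll (6) = 16. Cumulative: 23
Frame 3: OPEN (6+2=8). Cumulative: 31
Frame 4: STRIKE. 10 + next two rolls (6+1) = 17. Cumulative: 48
Frame 5: OPEN (6+1=7). Cumulative: 55
Frame 6: STRIKE. 10 + next two rolls (6+1) = 17. Cumulative: 72
Frame 7: OPEN (6+1=7). Cumulative: 79
Frame 8: OPEN (9+0=9). Cumulative: 88
Frame 9: SPARE (8+2=10). 10 + next roll (7) = 17. Cumulative: 105
Frame 10: OPEN. Sum of all frame-10 rolls (7+0) = 7. Cumulative: 112

Answer: 7 23 31 48 55 72 79 88 105 112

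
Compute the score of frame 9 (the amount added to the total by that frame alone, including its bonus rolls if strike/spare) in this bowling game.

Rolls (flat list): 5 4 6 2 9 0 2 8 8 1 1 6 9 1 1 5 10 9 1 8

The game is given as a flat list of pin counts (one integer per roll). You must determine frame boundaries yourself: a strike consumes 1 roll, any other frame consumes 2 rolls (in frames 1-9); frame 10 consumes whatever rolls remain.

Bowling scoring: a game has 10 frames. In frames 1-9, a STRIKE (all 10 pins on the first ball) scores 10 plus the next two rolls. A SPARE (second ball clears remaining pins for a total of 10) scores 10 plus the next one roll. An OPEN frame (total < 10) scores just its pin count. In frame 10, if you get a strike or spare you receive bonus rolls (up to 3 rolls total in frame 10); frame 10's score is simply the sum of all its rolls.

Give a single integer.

Frame 1: OPEN (5+4=9). Cumulative: 9
Frame 2: OPEN (6+2=8). Cumulative: 17
Frame 3: OPEN (9+0=9). Cumulative: 26
Frame 4: SPARE (2+8=10). 10 + next roll (8) = 18. Cumulative: 44
Frame 5: OPEN (8+1=9). Cumulative: 53
Frame 6: OPEN (1+6=7). Cumulative: 60
Frame 7: SPARE (9+1=10). 10 + next roll (1) = 11. Cumulative: 71
Frame 8: OPEN (1+5=6). Cumulative: 77
Frame 9: STRIKE. 10 + next two rolls (9+1) = 20. Cumulative: 97
Frame 10: SPARE. Sum of all frame-10 rolls (9+1+8) = 18. Cumulative: 115

Answer: 20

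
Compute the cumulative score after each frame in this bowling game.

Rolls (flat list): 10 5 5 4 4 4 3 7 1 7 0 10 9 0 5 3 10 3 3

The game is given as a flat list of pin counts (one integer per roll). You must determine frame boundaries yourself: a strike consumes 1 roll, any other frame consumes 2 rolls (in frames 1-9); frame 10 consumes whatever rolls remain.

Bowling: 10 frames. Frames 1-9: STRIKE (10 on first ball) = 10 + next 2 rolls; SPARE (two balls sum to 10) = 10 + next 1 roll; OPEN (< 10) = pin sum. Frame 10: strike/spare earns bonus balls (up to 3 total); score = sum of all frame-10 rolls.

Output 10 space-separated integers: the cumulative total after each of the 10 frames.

Frame 1: STRIKE. 10 + next two rolls (5+5) = 20. Cumulative: 20
Frame 2: SPARE (5+5=10). 10 + next roll (4) = 14. Cumulative: 34
Frame 3: OPEN (4+4=8). Cumulative: 42
Frame 4: OPEN (4+3=7). Cumulative: 49
Frame 5: OPEN (7+1=8). Cumulative: 57
Frame 6: OPEN (7+0=7). Cumulative: 64
Frame 7: STRIKE. 10 + next two rolls (9+0) = 19. Cumulative: 83
Frame 8: OPEN (9+0=9). Cumulative: 92
Frame 9: OPEN (5+3=8). Cumulative: 100
Frame 10: STRIKE. Sum of all frame-10 rolls (10+3+3) = 16. Cumulative: 116

Answer: 20 34 42 49 57 64 83 92 100 116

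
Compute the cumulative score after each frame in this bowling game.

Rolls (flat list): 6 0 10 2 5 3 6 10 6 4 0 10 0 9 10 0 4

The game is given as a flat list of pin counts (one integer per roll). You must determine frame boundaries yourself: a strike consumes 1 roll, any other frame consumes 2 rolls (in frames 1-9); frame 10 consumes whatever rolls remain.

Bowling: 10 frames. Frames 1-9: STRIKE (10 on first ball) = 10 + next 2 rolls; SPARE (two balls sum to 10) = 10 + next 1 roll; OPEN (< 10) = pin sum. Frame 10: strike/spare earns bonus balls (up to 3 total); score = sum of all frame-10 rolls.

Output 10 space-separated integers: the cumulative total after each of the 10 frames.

Answer: 6 23 30 39 59 69 79 88 102 106

Derivation:
Frame 1: OPEN (6+0=6). Cumulative: 6
Frame 2: STRIKE. 10 + next two rolls (2+5) = 17. Cumulative: 23
Frame 3: OPEN (2+5=7). Cumulative: 30
Frame 4: OPEN (3+6=9). Cumulative: 39
Frame 5: STRIKE. 10 + next two rolls (6+4) = 20. Cumulative: 59
Frame 6: SPARE (6+4=10). 10 + next roll (0) = 10. Cumulative: 69
Frame 7: SPARE (0+10=10). 10 + next roll (0) = 10. Cumulative: 79
Frame 8: OPEN (0+9=9). Cumulative: 88
Frame 9: STRIKE. 10 + next two rolls (0+4) = 14. Cumulative: 102
Frame 10: OPEN. Sum of all frame-10 rolls (0+4) = 4. Cumulative: 106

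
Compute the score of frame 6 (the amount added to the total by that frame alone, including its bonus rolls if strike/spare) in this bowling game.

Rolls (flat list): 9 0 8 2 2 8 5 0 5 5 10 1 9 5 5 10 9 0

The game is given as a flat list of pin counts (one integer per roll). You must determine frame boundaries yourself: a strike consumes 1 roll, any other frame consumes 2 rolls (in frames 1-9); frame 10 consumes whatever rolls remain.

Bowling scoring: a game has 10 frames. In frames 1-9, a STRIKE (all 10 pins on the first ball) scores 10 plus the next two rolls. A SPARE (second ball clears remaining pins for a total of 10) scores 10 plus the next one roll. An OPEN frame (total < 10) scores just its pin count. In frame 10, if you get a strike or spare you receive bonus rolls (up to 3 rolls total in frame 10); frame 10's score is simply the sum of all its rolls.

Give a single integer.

Frame 1: OPEN (9+0=9). Cumulative: 9
Frame 2: SPARE (8+2=10). 10 + next roll (2) = 12. Cumulative: 21
Frame 3: SPARE (2+8=10). 10 + next roll (5) = 15. Cumulative: 36
Frame 4: OPEN (5+0=5). Cumulative: 41
Frame 5: SPARE (5+5=10). 10 + next roll (10) = 20. Cumulative: 61
Frame 6: STRIKE. 10 + next two rolls (1+9) = 20. Cumulative: 81
Frame 7: SPARE (1+9=10). 10 + next roll (5) = 15. Cumulative: 96
Frame 8: SPARE (5+5=10). 10 + next roll (10) = 20. Cumulative: 116

Answer: 20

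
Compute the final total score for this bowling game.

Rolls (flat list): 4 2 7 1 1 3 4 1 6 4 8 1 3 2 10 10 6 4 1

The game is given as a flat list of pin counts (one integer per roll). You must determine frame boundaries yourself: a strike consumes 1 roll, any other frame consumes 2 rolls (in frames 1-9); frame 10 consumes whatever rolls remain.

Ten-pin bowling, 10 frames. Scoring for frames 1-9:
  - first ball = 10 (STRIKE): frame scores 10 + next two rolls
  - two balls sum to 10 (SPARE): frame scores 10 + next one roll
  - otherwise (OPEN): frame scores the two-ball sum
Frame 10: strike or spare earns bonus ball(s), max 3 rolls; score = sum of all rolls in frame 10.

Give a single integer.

Frame 1: OPEN (4+2=6). Cumulative: 6
Frame 2: OPEN (7+1=8). Cumulative: 14
Frame 3: OPEN (1+3=4). Cumulative: 18
Frame 4: OPEN (4+1=5). Cumulative: 23
Frame 5: SPARE (6+4=10). 10 + next roll (8) = 18. Cumulative: 41
Frame 6: OPEN (8+1=9). Cumulative: 50
Frame 7: OPEN (3+2=5). Cumulative: 55
Frame 8: STRIKE. 10 + next two rolls (10+6) = 26. Cumulative: 81
Frame 9: STRIKE. 10 + next two rolls (6+4) = 20. Cumulative: 101
Frame 10: SPARE. Sum of all frame-10 rolls (6+4+1) = 11. Cumulative: 112

Answer: 112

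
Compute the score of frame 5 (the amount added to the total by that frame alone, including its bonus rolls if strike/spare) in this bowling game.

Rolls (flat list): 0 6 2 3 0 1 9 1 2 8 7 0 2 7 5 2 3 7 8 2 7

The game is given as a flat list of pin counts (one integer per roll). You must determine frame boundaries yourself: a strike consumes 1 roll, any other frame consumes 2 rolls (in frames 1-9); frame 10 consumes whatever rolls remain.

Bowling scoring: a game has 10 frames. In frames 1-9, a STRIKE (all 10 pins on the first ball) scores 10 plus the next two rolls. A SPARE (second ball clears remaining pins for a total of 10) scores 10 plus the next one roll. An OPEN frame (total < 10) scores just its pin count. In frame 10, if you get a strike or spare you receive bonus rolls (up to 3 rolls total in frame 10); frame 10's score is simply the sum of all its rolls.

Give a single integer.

Answer: 17

Derivation:
Frame 1: OPEN (0+6=6). Cumulative: 6
Frame 2: OPEN (2+3=5). Cumulative: 11
Frame 3: OPEN (0+1=1). Cumulative: 12
Frame 4: SPARE (9+1=10). 10 + next roll (2) = 12. Cumulative: 24
Frame 5: SPARE (2+8=10). 10 + next roll (7) = 17. Cumulative: 41
Frame 6: OPEN (7+0=7). Cumulative: 48
Frame 7: OPEN (2+7=9). Cumulative: 57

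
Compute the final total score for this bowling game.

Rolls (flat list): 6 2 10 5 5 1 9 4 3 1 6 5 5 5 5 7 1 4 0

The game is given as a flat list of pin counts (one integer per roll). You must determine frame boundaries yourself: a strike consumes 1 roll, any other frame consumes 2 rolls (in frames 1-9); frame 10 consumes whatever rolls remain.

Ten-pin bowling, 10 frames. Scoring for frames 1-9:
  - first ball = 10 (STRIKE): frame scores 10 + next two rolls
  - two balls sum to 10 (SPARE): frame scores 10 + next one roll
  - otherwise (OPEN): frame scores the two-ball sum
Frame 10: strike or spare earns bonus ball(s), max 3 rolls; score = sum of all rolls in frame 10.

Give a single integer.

Frame 1: OPEN (6+2=8). Cumulative: 8
Frame 2: STRIKE. 10 + next two rolls (5+5) = 20. Cumulative: 28
Frame 3: SPARE (5+5=10). 10 + next roll (1) = 11. Cumulative: 39
Frame 4: SPARE (1+9=10). 10 + next roll (4) = 14. Cumulative: 53
Frame 5: OPEN (4+3=7). Cumulative: 60
Frame 6: OPEN (1+6=7). Cumulative: 67
Frame 7: SPARE (5+5=10). 10 + next roll (5) = 15. Cumulative: 82
Frame 8: SPARE (5+5=10). 10 + next roll (7) = 17. Cumulative: 99
Frame 9: OPEN (7+1=8). Cumulative: 107
Frame 10: OPEN. Sum of all frame-10 rolls (4+0) = 4. Cumulative: 111

Answer: 111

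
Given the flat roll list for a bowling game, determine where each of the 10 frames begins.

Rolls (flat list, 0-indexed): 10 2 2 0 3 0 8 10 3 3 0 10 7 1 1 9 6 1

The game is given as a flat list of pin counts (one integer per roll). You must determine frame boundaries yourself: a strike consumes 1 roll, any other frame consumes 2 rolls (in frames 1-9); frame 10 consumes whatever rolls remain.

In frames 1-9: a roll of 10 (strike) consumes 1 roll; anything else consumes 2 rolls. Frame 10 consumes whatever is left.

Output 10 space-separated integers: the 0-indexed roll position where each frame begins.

Frame 1 starts at roll index 0: roll=10 (strike), consumes 1 roll
Frame 2 starts at roll index 1: rolls=2,2 (sum=4), consumes 2 rolls
Frame 3 starts at roll index 3: rolls=0,3 (sum=3), consumes 2 rolls
Frame 4 starts at roll index 5: rolls=0,8 (sum=8), consumes 2 rolls
Frame 5 starts at roll index 7: roll=10 (strike), consumes 1 roll
Frame 6 starts at roll index 8: rolls=3,3 (sum=6), consumes 2 rolls
Frame 7 starts at roll index 10: rolls=0,10 (sum=10), consumes 2 rolls
Frame 8 starts at roll index 12: rolls=7,1 (sum=8), consumes 2 rolls
Frame 9 starts at roll index 14: rolls=1,9 (sum=10), consumes 2 rolls
Frame 10 starts at roll index 16: 2 remaining rolls

Answer: 0 1 3 5 7 8 10 12 14 16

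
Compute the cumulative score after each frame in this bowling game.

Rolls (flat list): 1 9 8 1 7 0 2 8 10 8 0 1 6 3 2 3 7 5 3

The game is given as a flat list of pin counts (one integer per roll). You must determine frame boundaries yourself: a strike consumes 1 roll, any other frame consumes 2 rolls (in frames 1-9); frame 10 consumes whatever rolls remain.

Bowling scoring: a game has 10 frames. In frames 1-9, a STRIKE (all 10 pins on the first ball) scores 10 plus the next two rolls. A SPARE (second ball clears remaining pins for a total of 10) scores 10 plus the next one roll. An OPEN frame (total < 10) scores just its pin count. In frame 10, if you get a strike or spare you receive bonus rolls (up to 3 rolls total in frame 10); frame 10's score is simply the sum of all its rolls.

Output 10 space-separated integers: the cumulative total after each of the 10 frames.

Answer: 18 27 34 54 72 80 87 92 107 115

Derivation:
Frame 1: SPARE (1+9=10). 10 + next roll (8) = 18. Cumulative: 18
Frame 2: OPEN (8+1=9). Cumulative: 27
Frame 3: OPEN (7+0=7). Cumulative: 34
Frame 4: SPARE (2+8=10). 10 + next roll (10) = 20. Cumulative: 54
Frame 5: STRIKE. 10 + next two rolls (8+0) = 18. Cumulative: 72
Frame 6: OPEN (8+0=8). Cumulative: 80
Frame 7: OPEN (1+6=7). Cumulative: 87
Frame 8: OPEN (3+2=5). Cumulative: 92
Frame 9: SPARE (3+7=10). 10 + next roll (5) = 15. Cumulative: 107
Frame 10: OPEN. Sum of all frame-10 rolls (5+3) = 8. Cumulative: 115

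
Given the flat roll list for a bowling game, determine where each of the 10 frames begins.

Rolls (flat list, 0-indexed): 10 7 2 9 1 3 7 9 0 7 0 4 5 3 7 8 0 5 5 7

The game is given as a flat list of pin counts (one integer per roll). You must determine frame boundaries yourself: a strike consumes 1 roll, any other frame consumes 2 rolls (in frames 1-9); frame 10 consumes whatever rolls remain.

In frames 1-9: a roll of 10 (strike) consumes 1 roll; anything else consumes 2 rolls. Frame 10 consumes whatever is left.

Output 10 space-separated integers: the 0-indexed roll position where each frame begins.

Answer: 0 1 3 5 7 9 11 13 15 17

Derivation:
Frame 1 starts at roll index 0: roll=10 (strike), consumes 1 roll
Frame 2 starts at roll index 1: rolls=7,2 (sum=9), consumes 2 rolls
Frame 3 starts at roll index 3: rolls=9,1 (sum=10), consumes 2 rolls
Frame 4 starts at roll index 5: rolls=3,7 (sum=10), consumes 2 rolls
Frame 5 starts at roll index 7: rolls=9,0 (sum=9), consumes 2 rolls
Frame 6 starts at roll index 9: rolls=7,0 (sum=7), consumes 2 rolls
Frame 7 starts at roll index 11: rolls=4,5 (sum=9), consumes 2 rolls
Frame 8 starts at roll index 13: rolls=3,7 (sum=10), consumes 2 rolls
Frame 9 starts at roll index 15: rolls=8,0 (sum=8), consumes 2 rolls
Frame 10 starts at roll index 17: 3 remaining rolls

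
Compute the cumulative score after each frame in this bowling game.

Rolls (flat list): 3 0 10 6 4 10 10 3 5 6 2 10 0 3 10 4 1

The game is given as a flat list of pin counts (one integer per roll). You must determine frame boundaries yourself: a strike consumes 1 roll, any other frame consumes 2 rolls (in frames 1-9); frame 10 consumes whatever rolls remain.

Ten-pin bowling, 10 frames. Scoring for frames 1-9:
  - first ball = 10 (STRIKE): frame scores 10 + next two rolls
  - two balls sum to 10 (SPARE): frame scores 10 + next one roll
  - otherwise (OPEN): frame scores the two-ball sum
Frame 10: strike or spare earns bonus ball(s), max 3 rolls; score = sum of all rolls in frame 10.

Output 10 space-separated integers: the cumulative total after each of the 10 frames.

Answer: 3 23 43 66 84 92 100 113 116 131

Derivation:
Frame 1: OPEN (3+0=3). Cumulative: 3
Frame 2: STRIKE. 10 + next two rolls (6+4) = 20. Cumulative: 23
Frame 3: SPARE (6+4=10). 10 + next roll (10) = 20. Cumulative: 43
Frame 4: STRIKE. 10 + next two rolls (10+3) = 23. Cumulative: 66
Frame 5: STRIKE. 10 + next two rolls (3+5) = 18. Cumulative: 84
Frame 6: OPEN (3+5=8). Cumulative: 92
Frame 7: OPEN (6+2=8). Cumulative: 100
Frame 8: STRIKE. 10 + next two rolls (0+3) = 13. Cumulative: 113
Frame 9: OPEN (0+3=3). Cumulative: 116
Frame 10: STRIKE. Sum of all frame-10 rolls (10+4+1) = 15. Cumulative: 131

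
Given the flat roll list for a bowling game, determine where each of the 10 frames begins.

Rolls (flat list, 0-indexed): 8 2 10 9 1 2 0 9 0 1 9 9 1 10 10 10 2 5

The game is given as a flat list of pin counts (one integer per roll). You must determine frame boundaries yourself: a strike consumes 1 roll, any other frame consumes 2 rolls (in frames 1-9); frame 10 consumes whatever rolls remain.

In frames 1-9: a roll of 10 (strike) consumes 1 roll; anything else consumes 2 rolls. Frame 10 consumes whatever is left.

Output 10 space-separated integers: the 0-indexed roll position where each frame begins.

Frame 1 starts at roll index 0: rolls=8,2 (sum=10), consumes 2 rolls
Frame 2 starts at roll index 2: roll=10 (strike), consumes 1 roll
Frame 3 starts at roll index 3: rolls=9,1 (sum=10), consumes 2 rolls
Frame 4 starts at roll index 5: rolls=2,0 (sum=2), consumes 2 rolls
Frame 5 starts at roll index 7: rolls=9,0 (sum=9), consumes 2 rolls
Frame 6 starts at roll index 9: rolls=1,9 (sum=10), consumes 2 rolls
Frame 7 starts at roll index 11: rolls=9,1 (sum=10), consumes 2 rolls
Frame 8 starts at roll index 13: roll=10 (strike), consumes 1 roll
Frame 9 starts at roll index 14: roll=10 (strike), consumes 1 roll
Frame 10 starts at roll index 15: 3 remaining rolls

Answer: 0 2 3 5 7 9 11 13 14 15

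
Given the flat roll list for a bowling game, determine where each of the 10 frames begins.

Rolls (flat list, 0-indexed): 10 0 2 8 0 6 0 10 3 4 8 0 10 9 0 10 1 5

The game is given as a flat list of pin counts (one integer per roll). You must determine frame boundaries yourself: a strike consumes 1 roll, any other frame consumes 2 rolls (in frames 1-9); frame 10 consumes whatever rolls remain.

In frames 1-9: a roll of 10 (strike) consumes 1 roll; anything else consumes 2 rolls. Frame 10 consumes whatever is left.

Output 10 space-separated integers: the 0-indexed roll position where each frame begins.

Answer: 0 1 3 5 7 8 10 12 13 15

Derivation:
Frame 1 starts at roll index 0: roll=10 (strike), consumes 1 roll
Frame 2 starts at roll index 1: rolls=0,2 (sum=2), consumes 2 rolls
Frame 3 starts at roll index 3: rolls=8,0 (sum=8), consumes 2 rolls
Frame 4 starts at roll index 5: rolls=6,0 (sum=6), consumes 2 rolls
Frame 5 starts at roll index 7: roll=10 (strike), consumes 1 roll
Frame 6 starts at roll index 8: rolls=3,4 (sum=7), consumes 2 rolls
Frame 7 starts at roll index 10: rolls=8,0 (sum=8), consumes 2 rolls
Frame 8 starts at roll index 12: roll=10 (strike), consumes 1 roll
Frame 9 starts at roll index 13: rolls=9,0 (sum=9), consumes 2 rolls
Frame 10 starts at roll index 15: 3 remaining rolls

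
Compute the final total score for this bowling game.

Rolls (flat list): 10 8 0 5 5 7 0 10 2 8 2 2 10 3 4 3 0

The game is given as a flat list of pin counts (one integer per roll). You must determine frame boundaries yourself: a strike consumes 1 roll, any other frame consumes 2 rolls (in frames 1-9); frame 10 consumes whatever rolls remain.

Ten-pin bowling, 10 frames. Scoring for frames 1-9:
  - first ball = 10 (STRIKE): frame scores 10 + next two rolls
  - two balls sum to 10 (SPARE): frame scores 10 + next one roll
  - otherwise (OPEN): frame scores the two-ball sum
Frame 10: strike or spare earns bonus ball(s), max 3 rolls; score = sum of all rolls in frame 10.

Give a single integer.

Frame 1: STRIKE. 10 + next two rolls (8+0) = 18. Cumulative: 18
Frame 2: OPEN (8+0=8). Cumulative: 26
Frame 3: SPARE (5+5=10). 10 + next roll (7) = 17. Cumulative: 43
Frame 4: OPEN (7+0=7). Cumulative: 50
Frame 5: STRIKE. 10 + next two rolls (2+8) = 20. Cumulative: 70
Frame 6: SPARE (2+8=10). 10 + next roll (2) = 12. Cumulative: 82
Frame 7: OPEN (2+2=4). Cumulative: 86
Frame 8: STRIKE. 10 + next two rolls (3+4) = 17. Cumulative: 103
Frame 9: OPEN (3+4=7). Cumulative: 110
Frame 10: OPEN. Sum of all frame-10 rolls (3+0) = 3. Cumulative: 113

Answer: 113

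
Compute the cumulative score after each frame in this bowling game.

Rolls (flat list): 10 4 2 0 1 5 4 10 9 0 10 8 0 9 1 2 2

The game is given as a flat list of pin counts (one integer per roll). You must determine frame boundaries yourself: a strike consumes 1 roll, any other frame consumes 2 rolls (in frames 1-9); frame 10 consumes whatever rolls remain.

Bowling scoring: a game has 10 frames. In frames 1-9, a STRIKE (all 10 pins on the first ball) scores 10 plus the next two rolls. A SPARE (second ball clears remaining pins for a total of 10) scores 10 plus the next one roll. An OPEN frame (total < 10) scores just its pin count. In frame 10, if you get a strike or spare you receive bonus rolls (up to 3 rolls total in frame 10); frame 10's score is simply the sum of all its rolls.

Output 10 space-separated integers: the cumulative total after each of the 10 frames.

Answer: 16 22 23 32 51 60 78 86 98 102

Derivation:
Frame 1: STRIKE. 10 + next two rolls (4+2) = 16. Cumulative: 16
Frame 2: OPEN (4+2=6). Cumulative: 22
Frame 3: OPEN (0+1=1). Cumulative: 23
Frame 4: OPEN (5+4=9). Cumulative: 32
Frame 5: STRIKE. 10 + next two rolls (9+0) = 19. Cumulative: 51
Frame 6: OPEN (9+0=9). Cumulative: 60
Frame 7: STRIKE. 10 + next two rolls (8+0) = 18. Cumulative: 78
Frame 8: OPEN (8+0=8). Cumulative: 86
Frame 9: SPARE (9+1=10). 10 + next roll (2) = 12. Cumulative: 98
Frame 10: OPEN. Sum of all frame-10 rolls (2+2) = 4. Cumulative: 102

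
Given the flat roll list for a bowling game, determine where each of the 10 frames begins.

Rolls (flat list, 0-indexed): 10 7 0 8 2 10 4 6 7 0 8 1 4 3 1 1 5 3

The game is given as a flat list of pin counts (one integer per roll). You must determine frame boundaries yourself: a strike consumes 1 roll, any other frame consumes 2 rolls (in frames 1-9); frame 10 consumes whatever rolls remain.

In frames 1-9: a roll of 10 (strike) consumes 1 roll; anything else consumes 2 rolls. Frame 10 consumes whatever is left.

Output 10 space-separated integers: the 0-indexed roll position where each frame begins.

Frame 1 starts at roll index 0: roll=10 (strike), consumes 1 roll
Frame 2 starts at roll index 1: rolls=7,0 (sum=7), consumes 2 rolls
Frame 3 starts at roll index 3: rolls=8,2 (sum=10), consumes 2 rolls
Frame 4 starts at roll index 5: roll=10 (strike), consumes 1 roll
Frame 5 starts at roll index 6: rolls=4,6 (sum=10), consumes 2 rolls
Frame 6 starts at roll index 8: rolls=7,0 (sum=7), consumes 2 rolls
Frame 7 starts at roll index 10: rolls=8,1 (sum=9), consumes 2 rolls
Frame 8 starts at roll index 12: rolls=4,3 (sum=7), consumes 2 rolls
Frame 9 starts at roll index 14: rolls=1,1 (sum=2), consumes 2 rolls
Frame 10 starts at roll index 16: 2 remaining rolls

Answer: 0 1 3 5 6 8 10 12 14 16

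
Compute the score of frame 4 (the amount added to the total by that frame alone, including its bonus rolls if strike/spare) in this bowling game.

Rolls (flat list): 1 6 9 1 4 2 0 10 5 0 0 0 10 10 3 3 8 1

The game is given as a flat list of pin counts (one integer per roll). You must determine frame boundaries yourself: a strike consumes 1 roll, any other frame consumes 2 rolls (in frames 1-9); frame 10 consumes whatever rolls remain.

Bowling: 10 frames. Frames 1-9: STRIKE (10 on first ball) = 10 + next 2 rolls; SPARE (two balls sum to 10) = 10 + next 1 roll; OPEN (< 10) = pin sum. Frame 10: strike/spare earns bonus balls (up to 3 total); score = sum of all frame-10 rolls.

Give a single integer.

Frame 1: OPEN (1+6=7). Cumulative: 7
Frame 2: SPARE (9+1=10). 10 + next roll (4) = 14. Cumulative: 21
Frame 3: OPEN (4+2=6). Cumulative: 27
Frame 4: SPARE (0+10=10). 10 + next roll (5) = 15. Cumulative: 42
Frame 5: OPEN (5+0=5). Cumulative: 47
Frame 6: OPEN (0+0=0). Cumulative: 47

Answer: 15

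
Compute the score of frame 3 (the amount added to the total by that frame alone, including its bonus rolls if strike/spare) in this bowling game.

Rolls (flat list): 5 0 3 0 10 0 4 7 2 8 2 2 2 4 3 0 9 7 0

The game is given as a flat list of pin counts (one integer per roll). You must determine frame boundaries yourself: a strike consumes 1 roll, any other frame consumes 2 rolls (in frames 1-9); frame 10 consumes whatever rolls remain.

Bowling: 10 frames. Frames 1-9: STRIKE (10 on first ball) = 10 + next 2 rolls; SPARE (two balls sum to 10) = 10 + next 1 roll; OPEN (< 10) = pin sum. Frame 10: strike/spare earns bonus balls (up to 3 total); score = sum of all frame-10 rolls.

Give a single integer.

Frame 1: OPEN (5+0=5). Cumulative: 5
Frame 2: OPEN (3+0=3). Cumulative: 8
Frame 3: STRIKE. 10 + next two rolls (0+4) = 14. Cumulative: 22
Frame 4: OPEN (0+4=4). Cumulative: 26
Frame 5: OPEN (7+2=9). Cumulative: 35

Answer: 14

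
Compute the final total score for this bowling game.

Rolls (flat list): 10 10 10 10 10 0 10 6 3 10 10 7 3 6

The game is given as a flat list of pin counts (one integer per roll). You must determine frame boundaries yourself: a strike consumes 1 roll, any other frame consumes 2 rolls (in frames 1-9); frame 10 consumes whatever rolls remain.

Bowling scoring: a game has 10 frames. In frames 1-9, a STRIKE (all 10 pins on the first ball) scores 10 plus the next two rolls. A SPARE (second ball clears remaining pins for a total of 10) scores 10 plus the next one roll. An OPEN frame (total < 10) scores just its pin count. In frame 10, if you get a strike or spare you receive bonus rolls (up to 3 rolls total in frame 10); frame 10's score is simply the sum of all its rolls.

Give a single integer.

Frame 1: STRIKE. 10 + next two rolls (10+10) = 30. Cumulative: 30
Frame 2: STRIKE. 10 + next two rolls (10+10) = 30. Cumulative: 60
Frame 3: STRIKE. 10 + next two rolls (10+10) = 30. Cumulative: 90
Frame 4: STRIKE. 10 + next two rolls (10+0) = 20. Cumulative: 110
Frame 5: STRIKE. 10 + next two rolls (0+10) = 20. Cumulative: 130
Frame 6: SPARE (0+10=10). 10 + next roll (6) = 16. Cumulative: 146
Frame 7: OPEN (6+3=9). Cumulative: 155
Frame 8: STRIKE. 10 + next two rolls (10+7) = 27. Cumulative: 182
Frame 9: STRIKE. 10 + next two rolls (7+3) = 20. Cumulative: 202
Frame 10: SPARE. Sum of all frame-10 rolls (7+3+6) = 16. Cumulative: 218

Answer: 218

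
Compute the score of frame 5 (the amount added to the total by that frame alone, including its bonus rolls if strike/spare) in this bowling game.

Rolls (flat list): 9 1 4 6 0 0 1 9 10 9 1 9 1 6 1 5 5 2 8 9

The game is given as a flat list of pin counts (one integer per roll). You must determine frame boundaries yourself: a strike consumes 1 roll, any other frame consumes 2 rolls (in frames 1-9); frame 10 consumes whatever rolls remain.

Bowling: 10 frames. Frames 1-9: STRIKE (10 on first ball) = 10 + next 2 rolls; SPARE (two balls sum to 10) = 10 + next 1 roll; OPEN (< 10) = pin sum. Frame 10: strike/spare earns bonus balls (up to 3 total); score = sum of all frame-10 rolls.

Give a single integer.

Answer: 20

Derivation:
Frame 1: SPARE (9+1=10). 10 + next roll (4) = 14. Cumulative: 14
Frame 2: SPARE (4+6=10). 10 + next roll (0) = 10. Cumulative: 24
Frame 3: OPEN (0+0=0). Cumulative: 24
Frame 4: SPARE (1+9=10). 10 + next roll (10) = 20. Cumulative: 44
Frame 5: STRIKE. 10 + next two rolls (9+1) = 20. Cumulative: 64
Frame 6: SPARE (9+1=10). 10 + next roll (9) = 19. Cumulative: 83
Frame 7: SPARE (9+1=10). 10 + next roll (6) = 16. Cumulative: 99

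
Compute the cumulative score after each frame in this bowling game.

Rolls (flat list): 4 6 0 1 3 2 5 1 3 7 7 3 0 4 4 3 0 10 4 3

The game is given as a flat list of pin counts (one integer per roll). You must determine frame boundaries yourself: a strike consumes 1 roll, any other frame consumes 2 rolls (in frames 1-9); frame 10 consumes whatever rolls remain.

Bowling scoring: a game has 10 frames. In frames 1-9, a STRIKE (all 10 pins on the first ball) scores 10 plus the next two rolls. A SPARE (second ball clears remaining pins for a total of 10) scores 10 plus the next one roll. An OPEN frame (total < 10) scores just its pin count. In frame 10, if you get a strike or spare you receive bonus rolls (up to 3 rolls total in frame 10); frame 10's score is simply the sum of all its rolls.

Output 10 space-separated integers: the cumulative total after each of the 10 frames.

Frame 1: SPARE (4+6=10). 10 + next roll (0) = 10. Cumulative: 10
Frame 2: OPEN (0+1=1). Cumulative: 11
Frame 3: OPEN (3+2=5). Cumulative: 16
Frame 4: OPEN (5+1=6). Cumulative: 22
Frame 5: SPARE (3+7=10). 10 + next roll (7) = 17. Cumulative: 39
Frame 6: SPARE (7+3=10). 10 + next roll (0) = 10. Cumulative: 49
Frame 7: OPEN (0+4=4). Cumulative: 53
Frame 8: OPEN (4+3=7). Cumulative: 60
Frame 9: SPARE (0+10=10). 10 + next roll (4) = 14. Cumulative: 74
Frame 10: OPEN. Sum of all frame-10 rolls (4+3) = 7. Cumulative: 81

Answer: 10 11 16 22 39 49 53 60 74 81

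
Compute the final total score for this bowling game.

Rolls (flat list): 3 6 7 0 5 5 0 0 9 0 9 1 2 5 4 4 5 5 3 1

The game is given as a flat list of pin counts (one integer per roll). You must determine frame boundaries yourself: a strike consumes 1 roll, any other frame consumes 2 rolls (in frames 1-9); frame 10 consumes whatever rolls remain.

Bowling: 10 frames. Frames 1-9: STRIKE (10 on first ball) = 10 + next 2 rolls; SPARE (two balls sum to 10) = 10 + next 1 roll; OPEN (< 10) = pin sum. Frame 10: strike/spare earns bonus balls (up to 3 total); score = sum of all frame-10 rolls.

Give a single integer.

Frame 1: OPEN (3+6=9). Cumulative: 9
Frame 2: OPEN (7+0=7). Cumulative: 16
Frame 3: SPARE (5+5=10). 10 + next roll (0) = 10. Cumulative: 26
Frame 4: OPEN (0+0=0). Cumulative: 26
Frame 5: OPEN (9+0=9). Cumulative: 35
Frame 6: SPARE (9+1=10). 10 + next roll (2) = 12. Cumulative: 47
Frame 7: OPEN (2+5=7). Cumulative: 54
Frame 8: OPEN (4+4=8). Cumulative: 62
Frame 9: SPARE (5+5=10). 10 + next roll (3) = 13. Cumulative: 75
Frame 10: OPEN. Sum of all frame-10 rolls (3+1) = 4. Cumulative: 79

Answer: 79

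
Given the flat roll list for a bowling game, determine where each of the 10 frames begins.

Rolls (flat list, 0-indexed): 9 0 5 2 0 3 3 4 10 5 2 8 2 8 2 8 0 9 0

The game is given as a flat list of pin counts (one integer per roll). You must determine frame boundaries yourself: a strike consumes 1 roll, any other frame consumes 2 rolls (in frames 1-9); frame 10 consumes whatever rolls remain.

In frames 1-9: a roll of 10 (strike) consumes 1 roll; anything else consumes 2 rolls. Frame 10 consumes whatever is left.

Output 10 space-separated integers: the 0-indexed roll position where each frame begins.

Answer: 0 2 4 6 8 9 11 13 15 17

Derivation:
Frame 1 starts at roll index 0: rolls=9,0 (sum=9), consumes 2 rolls
Frame 2 starts at roll index 2: rolls=5,2 (sum=7), consumes 2 rolls
Frame 3 starts at roll index 4: rolls=0,3 (sum=3), consumes 2 rolls
Frame 4 starts at roll index 6: rolls=3,4 (sum=7), consumes 2 rolls
Frame 5 starts at roll index 8: roll=10 (strike), consumes 1 roll
Frame 6 starts at roll index 9: rolls=5,2 (sum=7), consumes 2 rolls
Frame 7 starts at roll index 11: rolls=8,2 (sum=10), consumes 2 rolls
Frame 8 starts at roll index 13: rolls=8,2 (sum=10), consumes 2 rolls
Frame 9 starts at roll index 15: rolls=8,0 (sum=8), consumes 2 rolls
Frame 10 starts at roll index 17: 2 remaining rolls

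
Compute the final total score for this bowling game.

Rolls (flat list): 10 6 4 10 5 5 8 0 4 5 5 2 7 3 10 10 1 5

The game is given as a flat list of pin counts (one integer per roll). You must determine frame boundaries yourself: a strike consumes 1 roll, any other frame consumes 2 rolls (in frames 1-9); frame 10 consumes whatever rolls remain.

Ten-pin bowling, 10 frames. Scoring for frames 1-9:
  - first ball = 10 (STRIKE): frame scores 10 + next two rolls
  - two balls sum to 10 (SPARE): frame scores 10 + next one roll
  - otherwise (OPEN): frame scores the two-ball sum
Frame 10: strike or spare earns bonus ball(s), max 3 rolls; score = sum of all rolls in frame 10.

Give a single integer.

Frame 1: STRIKE. 10 + next two rolls (6+4) = 20. Cumulative: 20
Frame 2: SPARE (6+4=10). 10 + next roll (10) = 20. Cumulative: 40
Frame 3: STRIKE. 10 + next two rolls (5+5) = 20. Cumulative: 60
Frame 4: SPARE (5+5=10). 10 + next roll (8) = 18. Cumulative: 78
Frame 5: OPEN (8+0=8). Cumulative: 86
Frame 6: OPEN (4+5=9). Cumulative: 95
Frame 7: OPEN (5+2=7). Cumulative: 102
Frame 8: SPARE (7+3=10). 10 + next roll (10) = 20. Cumulative: 122
Frame 9: STRIKE. 10 + next two rolls (10+1) = 21. Cumulative: 143
Frame 10: STRIKE. Sum of all frame-10 rolls (10+1+5) = 16. Cumulative: 159

Answer: 159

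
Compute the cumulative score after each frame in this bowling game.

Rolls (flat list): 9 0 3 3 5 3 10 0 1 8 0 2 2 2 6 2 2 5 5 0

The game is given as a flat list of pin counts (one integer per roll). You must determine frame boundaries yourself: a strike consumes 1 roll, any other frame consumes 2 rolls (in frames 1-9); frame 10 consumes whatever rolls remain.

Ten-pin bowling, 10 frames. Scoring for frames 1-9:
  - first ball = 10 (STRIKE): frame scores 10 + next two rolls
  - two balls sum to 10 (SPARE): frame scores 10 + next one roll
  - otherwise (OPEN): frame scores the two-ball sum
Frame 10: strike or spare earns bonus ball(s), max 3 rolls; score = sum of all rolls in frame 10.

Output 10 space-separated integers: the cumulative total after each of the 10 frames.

Frame 1: OPEN (9+0=9). Cumulative: 9
Frame 2: OPEN (3+3=6). Cumulative: 15
Frame 3: OPEN (5+3=8). Cumulative: 23
Frame 4: STRIKE. 10 + next two rolls (0+1) = 11. Cumulative: 34
Frame 5: OPEN (0+1=1). Cumulative: 35
Frame 6: OPEN (8+0=8). Cumulative: 43
Frame 7: OPEN (2+2=4). Cumulative: 47
Frame 8: OPEN (2+6=8). Cumulative: 55
Frame 9: OPEN (2+2=4). Cumulative: 59
Frame 10: SPARE. Sum of all frame-10 rolls (5+5+0) = 10. Cumulative: 69

Answer: 9 15 23 34 35 43 47 55 59 69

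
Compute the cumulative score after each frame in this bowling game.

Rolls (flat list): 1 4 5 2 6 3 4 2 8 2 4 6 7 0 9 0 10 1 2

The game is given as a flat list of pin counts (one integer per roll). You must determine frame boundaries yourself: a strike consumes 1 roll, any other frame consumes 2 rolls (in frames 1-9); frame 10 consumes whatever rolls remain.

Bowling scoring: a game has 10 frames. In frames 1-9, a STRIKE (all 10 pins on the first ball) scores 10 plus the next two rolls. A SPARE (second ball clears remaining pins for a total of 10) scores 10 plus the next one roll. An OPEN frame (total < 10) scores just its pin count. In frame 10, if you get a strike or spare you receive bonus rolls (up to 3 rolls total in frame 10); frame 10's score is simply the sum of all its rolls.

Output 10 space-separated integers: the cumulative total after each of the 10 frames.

Frame 1: OPEN (1+4=5). Cumulative: 5
Frame 2: OPEN (5+2=7). Cumulative: 12
Frame 3: OPEN (6+3=9). Cumulative: 21
Frame 4: OPEN (4+2=6). Cumulative: 27
Frame 5: SPARE (8+2=10). 10 + next roll (4) = 14. Cumulative: 41
Frame 6: SPARE (4+6=10). 10 + next roll (7) = 17. Cumulative: 58
Frame 7: OPEN (7+0=7). Cumulative: 65
Frame 8: OPEN (9+0=9). Cumulative: 74
Frame 9: STRIKE. 10 + next two rolls (1+2) = 13. Cumulative: 87
Frame 10: OPEN. Sum of all frame-10 rolls (1+2) = 3. Cumulative: 90

Answer: 5 12 21 27 41 58 65 74 87 90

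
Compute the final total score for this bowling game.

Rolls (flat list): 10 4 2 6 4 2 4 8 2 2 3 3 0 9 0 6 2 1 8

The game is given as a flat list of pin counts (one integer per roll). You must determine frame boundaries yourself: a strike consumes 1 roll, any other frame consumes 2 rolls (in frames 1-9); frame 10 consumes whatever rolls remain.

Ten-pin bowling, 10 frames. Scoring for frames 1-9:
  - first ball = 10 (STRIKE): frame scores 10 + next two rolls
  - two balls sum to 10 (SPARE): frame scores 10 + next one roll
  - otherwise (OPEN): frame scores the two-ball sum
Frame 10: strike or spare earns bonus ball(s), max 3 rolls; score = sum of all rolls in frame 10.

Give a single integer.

Answer: 86

Derivation:
Frame 1: STRIKE. 10 + next two rolls (4+2) = 16. Cumulative: 16
Frame 2: OPEN (4+2=6). Cumulative: 22
Frame 3: SPARE (6+4=10). 10 + next roll (2) = 12. Cumulative: 34
Frame 4: OPEN (2+4=6). Cumulative: 40
Frame 5: SPARE (8+2=10). 10 + next roll (2) = 12. Cumulative: 52
Frame 6: OPEN (2+3=5). Cumulative: 57
Frame 7: OPEN (3+0=3). Cumulative: 60
Frame 8: OPEN (9+0=9). Cumulative: 69
Frame 9: OPEN (6+2=8). Cumulative: 77
Frame 10: OPEN. Sum of all frame-10 rolls (1+8) = 9. Cumulative: 86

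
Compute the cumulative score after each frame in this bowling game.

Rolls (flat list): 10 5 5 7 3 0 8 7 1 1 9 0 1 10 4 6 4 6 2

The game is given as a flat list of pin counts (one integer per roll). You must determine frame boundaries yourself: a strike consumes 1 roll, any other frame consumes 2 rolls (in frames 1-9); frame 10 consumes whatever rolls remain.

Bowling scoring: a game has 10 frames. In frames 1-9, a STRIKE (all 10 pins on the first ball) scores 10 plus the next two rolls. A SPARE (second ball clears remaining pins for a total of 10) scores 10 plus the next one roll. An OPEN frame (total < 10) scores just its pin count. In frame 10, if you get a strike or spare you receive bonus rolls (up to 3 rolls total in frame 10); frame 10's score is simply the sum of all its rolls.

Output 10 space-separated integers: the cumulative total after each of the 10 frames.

Frame 1: STRIKE. 10 + next two rolls (5+5) = 20. Cumulative: 20
Frame 2: SPARE (5+5=10). 10 + next roll (7) = 17. Cumulative: 37
Frame 3: SPARE (7+3=10). 10 + next roll (0) = 10. Cumulative: 47
Frame 4: OPEN (0+8=8). Cumulative: 55
Frame 5: OPEN (7+1=8). Cumulative: 63
Frame 6: SPARE (1+9=10). 10 + next roll (0) = 10. Cumulative: 73
Frame 7: OPEN (0+1=1). Cumulative: 74
Frame 8: STRIKE. 10 + next two rolls (4+6) = 20. Cumulative: 94
Frame 9: SPARE (4+6=10). 10 + next roll (4) = 14. Cumulative: 108
Frame 10: SPARE. Sum of all frame-10 rolls (4+6+2) = 12. Cumulative: 120

Answer: 20 37 47 55 63 73 74 94 108 120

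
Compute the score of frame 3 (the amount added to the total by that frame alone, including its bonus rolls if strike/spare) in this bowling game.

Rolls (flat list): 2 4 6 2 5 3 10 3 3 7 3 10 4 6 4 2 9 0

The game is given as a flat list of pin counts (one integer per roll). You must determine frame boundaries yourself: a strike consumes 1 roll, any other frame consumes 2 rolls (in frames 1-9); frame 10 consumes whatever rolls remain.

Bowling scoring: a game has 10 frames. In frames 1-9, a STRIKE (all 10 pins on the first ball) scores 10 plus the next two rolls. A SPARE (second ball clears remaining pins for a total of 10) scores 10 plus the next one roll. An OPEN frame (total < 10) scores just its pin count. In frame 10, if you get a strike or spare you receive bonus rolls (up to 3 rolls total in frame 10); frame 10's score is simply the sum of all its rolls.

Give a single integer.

Frame 1: OPEN (2+4=6). Cumulative: 6
Frame 2: OPEN (6+2=8). Cumulative: 14
Frame 3: OPEN (5+3=8). Cumulative: 22
Frame 4: STRIKE. 10 + next two rolls (3+3) = 16. Cumulative: 38
Frame 5: OPEN (3+3=6). Cumulative: 44

Answer: 8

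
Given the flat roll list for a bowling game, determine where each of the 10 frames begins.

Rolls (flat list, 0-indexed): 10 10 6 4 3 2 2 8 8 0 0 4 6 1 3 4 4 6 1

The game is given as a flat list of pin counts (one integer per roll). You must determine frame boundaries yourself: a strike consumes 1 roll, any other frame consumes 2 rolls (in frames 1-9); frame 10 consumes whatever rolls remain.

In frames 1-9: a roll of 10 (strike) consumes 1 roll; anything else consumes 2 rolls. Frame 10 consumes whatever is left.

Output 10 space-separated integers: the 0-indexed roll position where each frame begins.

Frame 1 starts at roll index 0: roll=10 (strike), consumes 1 roll
Frame 2 starts at roll index 1: roll=10 (strike), consumes 1 roll
Frame 3 starts at roll index 2: rolls=6,4 (sum=10), consumes 2 rolls
Frame 4 starts at roll index 4: rolls=3,2 (sum=5), consumes 2 rolls
Frame 5 starts at roll index 6: rolls=2,8 (sum=10), consumes 2 rolls
Frame 6 starts at roll index 8: rolls=8,0 (sum=8), consumes 2 rolls
Frame 7 starts at roll index 10: rolls=0,4 (sum=4), consumes 2 rolls
Frame 8 starts at roll index 12: rolls=6,1 (sum=7), consumes 2 rolls
Frame 9 starts at roll index 14: rolls=3,4 (sum=7), consumes 2 rolls
Frame 10 starts at roll index 16: 3 remaining rolls

Answer: 0 1 2 4 6 8 10 12 14 16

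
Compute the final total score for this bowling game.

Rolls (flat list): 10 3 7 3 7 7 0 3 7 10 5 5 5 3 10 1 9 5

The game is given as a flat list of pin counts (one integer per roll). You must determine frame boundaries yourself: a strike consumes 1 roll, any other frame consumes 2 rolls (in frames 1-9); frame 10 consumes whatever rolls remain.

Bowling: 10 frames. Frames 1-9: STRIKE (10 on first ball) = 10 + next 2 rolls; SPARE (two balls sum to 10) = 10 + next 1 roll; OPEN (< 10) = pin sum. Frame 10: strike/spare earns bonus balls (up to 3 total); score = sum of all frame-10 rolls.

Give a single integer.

Frame 1: STRIKE. 10 + next two rolls (3+7) = 20. Cumulative: 20
Frame 2: SPARE (3+7=10). 10 + next roll (3) = 13. Cumulative: 33
Frame 3: SPARE (3+7=10). 10 + next roll (7) = 17. Cumulative: 50
Frame 4: OPEN (7+0=7). Cumulative: 57
Frame 5: SPARE (3+7=10). 10 + next roll (10) = 20. Cumulative: 77
Frame 6: STRIKE. 10 + next two rolls (5+5) = 20. Cumulative: 97
Frame 7: SPARE (5+5=10). 10 + next roll (5) = 15. Cumulative: 112
Frame 8: OPEN (5+3=8). Cumulative: 120
Frame 9: STRIKE. 10 + next two rolls (1+9) = 20. Cumulative: 140
Frame 10: SPARE. Sum of all frame-10 rolls (1+9+5) = 15. Cumulative: 155

Answer: 155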